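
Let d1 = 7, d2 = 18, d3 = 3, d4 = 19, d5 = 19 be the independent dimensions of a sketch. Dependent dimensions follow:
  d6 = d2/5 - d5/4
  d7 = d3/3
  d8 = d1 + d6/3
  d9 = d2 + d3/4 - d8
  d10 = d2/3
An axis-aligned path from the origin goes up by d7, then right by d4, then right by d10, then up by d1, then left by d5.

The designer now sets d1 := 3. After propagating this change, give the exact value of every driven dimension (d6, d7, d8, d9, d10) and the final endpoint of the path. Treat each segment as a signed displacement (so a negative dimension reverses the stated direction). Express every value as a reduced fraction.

d6 = -23/20
d7 = 1
d8 = 157/60
d9 = 242/15
d10 = 6
endpoint = (6, 4)

Apply edit: d1 := 3
  d6 = d2/5 - d5/4 = -23/20
  d7 = d3/3 = 1
  d8 = d1 + d6/3 = 157/60
  d9 = d2 + d3/4 - d8 = 242/15
  d10 = d2/3 = 6
Walk from origin (0, 0):
  seg 1: up by d7 = 1 → (0, 1)
  seg 2: right by d4 = 19 → (19, 1)
  seg 3: right by d10 = 6 → (25, 1)
  seg 4: up by d1 = 3 → (25, 4)
  seg 5: left by d5 = 19 → (6, 4)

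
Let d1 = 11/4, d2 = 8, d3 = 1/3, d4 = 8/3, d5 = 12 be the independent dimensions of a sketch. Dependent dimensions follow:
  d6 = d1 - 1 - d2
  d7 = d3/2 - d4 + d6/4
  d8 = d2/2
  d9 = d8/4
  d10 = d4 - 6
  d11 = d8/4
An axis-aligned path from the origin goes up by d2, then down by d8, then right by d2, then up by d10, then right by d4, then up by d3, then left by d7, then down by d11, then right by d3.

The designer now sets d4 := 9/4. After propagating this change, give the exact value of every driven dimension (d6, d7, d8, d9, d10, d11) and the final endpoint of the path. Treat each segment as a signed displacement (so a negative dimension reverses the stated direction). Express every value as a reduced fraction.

d6 = -25/4
d7 = -175/48
d8 = 4
d9 = 1
d10 = -15/4
d11 = 1
endpoint = (683/48, -5/12)

Apply edit: d4 := 9/4
  d6 = d1 - 1 - d2 = -25/4
  d7 = d3/2 - d4 + d6/4 = -175/48
  d8 = d2/2 = 4
  d9 = d8/4 = 1
  d10 = d4 - 6 = -15/4
  d11 = d8/4 = 1
Walk from origin (0, 0):
  seg 1: up by d2 = 8 → (0, 8)
  seg 2: down by d8 = 4 → (0, 4)
  seg 3: right by d2 = 8 → (8, 4)
  seg 4: up by d10 = -15/4 → (8, 1/4)
  seg 5: right by d4 = 9/4 → (41/4, 1/4)
  seg 6: up by d3 = 1/3 → (41/4, 7/12)
  seg 7: left by d7 = -175/48 → (667/48, 7/12)
  seg 8: down by d11 = 1 → (667/48, -5/12)
  seg 9: right by d3 = 1/3 → (683/48, -5/12)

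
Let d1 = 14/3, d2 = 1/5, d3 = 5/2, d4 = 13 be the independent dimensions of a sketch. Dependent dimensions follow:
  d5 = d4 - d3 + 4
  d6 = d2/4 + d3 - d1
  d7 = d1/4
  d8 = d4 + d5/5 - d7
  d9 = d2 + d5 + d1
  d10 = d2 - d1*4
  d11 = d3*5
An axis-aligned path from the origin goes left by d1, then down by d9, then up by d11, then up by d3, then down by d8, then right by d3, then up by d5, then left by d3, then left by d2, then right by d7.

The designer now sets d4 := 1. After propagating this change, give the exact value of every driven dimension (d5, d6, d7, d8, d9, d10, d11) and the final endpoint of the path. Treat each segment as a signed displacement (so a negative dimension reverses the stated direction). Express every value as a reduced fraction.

d5 = 5/2
d6 = -127/60
d7 = 7/6
d8 = 1/3
d9 = 221/30
d10 = -277/15
d11 = 25/2
endpoint = (-37/10, 49/5)

Apply edit: d4 := 1
  d5 = d4 - d3 + 4 = 5/2
  d6 = d2/4 + d3 - d1 = -127/60
  d7 = d1/4 = 7/6
  d8 = d4 + d5/5 - d7 = 1/3
  d9 = d2 + d5 + d1 = 221/30
  d10 = d2 - d1*4 = -277/15
  d11 = d3*5 = 25/2
Walk from origin (0, 0):
  seg 1: left by d1 = 14/3 → (-14/3, 0)
  seg 2: down by d9 = 221/30 → (-14/3, -221/30)
  seg 3: up by d11 = 25/2 → (-14/3, 77/15)
  seg 4: up by d3 = 5/2 → (-14/3, 229/30)
  seg 5: down by d8 = 1/3 → (-14/3, 73/10)
  seg 6: right by d3 = 5/2 → (-13/6, 73/10)
  seg 7: up by d5 = 5/2 → (-13/6, 49/5)
  seg 8: left by d3 = 5/2 → (-14/3, 49/5)
  seg 9: left by d2 = 1/5 → (-73/15, 49/5)
  seg 10: right by d7 = 7/6 → (-37/10, 49/5)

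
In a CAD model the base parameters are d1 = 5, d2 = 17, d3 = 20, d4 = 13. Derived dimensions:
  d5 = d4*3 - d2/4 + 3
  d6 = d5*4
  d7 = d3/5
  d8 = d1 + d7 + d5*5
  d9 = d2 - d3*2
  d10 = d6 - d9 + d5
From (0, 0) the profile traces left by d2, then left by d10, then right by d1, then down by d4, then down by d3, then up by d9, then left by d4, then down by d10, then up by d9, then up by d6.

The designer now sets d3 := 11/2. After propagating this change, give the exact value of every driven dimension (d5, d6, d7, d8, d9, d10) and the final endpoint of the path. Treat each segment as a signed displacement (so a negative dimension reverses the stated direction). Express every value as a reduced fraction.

d5 = 151/4
d6 = 151
d7 = 11/10
d8 = 3897/20
d9 = 6
d10 = 731/4
endpoint = (-831/4, -153/4)

Apply edit: d3 := 11/2
  d5 = d4*3 - d2/4 + 3 = 151/4
  d6 = d5*4 = 151
  d7 = d3/5 = 11/10
  d8 = d1 + d7 + d5*5 = 3897/20
  d9 = d2 - d3*2 = 6
  d10 = d6 - d9 + d5 = 731/4
Walk from origin (0, 0):
  seg 1: left by d2 = 17 → (-17, 0)
  seg 2: left by d10 = 731/4 → (-799/4, 0)
  seg 3: right by d1 = 5 → (-779/4, 0)
  seg 4: down by d4 = 13 → (-779/4, -13)
  seg 5: down by d3 = 11/2 → (-779/4, -37/2)
  seg 6: up by d9 = 6 → (-779/4, -25/2)
  seg 7: left by d4 = 13 → (-831/4, -25/2)
  seg 8: down by d10 = 731/4 → (-831/4, -781/4)
  seg 9: up by d9 = 6 → (-831/4, -757/4)
  seg 10: up by d6 = 151 → (-831/4, -153/4)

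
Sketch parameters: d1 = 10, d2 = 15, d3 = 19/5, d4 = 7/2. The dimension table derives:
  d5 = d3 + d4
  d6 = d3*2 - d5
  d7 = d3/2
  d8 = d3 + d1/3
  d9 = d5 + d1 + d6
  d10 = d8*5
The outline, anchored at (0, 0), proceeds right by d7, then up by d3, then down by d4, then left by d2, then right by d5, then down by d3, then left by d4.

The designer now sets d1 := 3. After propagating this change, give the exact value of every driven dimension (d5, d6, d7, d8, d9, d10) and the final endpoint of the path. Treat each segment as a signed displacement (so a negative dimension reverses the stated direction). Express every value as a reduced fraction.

d5 = 73/10
d6 = 3/10
d7 = 19/10
d8 = 24/5
d9 = 53/5
d10 = 24
endpoint = (-93/10, -7/2)

Apply edit: d1 := 3
  d5 = d3 + d4 = 73/10
  d6 = d3*2 - d5 = 3/10
  d7 = d3/2 = 19/10
  d8 = d3 + d1/3 = 24/5
  d9 = d5 + d1 + d6 = 53/5
  d10 = d8*5 = 24
Walk from origin (0, 0):
  seg 1: right by d7 = 19/10 → (19/10, 0)
  seg 2: up by d3 = 19/5 → (19/10, 19/5)
  seg 3: down by d4 = 7/2 → (19/10, 3/10)
  seg 4: left by d2 = 15 → (-131/10, 3/10)
  seg 5: right by d5 = 73/10 → (-29/5, 3/10)
  seg 6: down by d3 = 19/5 → (-29/5, -7/2)
  seg 7: left by d4 = 7/2 → (-93/10, -7/2)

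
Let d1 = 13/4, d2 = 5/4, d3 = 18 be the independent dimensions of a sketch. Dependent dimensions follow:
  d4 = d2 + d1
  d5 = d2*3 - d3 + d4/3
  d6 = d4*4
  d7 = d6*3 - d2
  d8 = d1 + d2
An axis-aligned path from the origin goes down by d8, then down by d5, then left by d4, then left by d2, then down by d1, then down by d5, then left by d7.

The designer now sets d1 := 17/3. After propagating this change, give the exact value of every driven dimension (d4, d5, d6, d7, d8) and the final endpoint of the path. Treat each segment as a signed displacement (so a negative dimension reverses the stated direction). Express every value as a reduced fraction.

d4 = 83/12
d5 = -215/18
d6 = 83/3
d7 = 327/4
d8 = 83/12
endpoint = (-1079/12, 407/36)

Apply edit: d1 := 17/3
  d4 = d2 + d1 = 83/12
  d5 = d2*3 - d3 + d4/3 = -215/18
  d6 = d4*4 = 83/3
  d7 = d6*3 - d2 = 327/4
  d8 = d1 + d2 = 83/12
Walk from origin (0, 0):
  seg 1: down by d8 = 83/12 → (0, -83/12)
  seg 2: down by d5 = -215/18 → (0, 181/36)
  seg 3: left by d4 = 83/12 → (-83/12, 181/36)
  seg 4: left by d2 = 5/4 → (-49/6, 181/36)
  seg 5: down by d1 = 17/3 → (-49/6, -23/36)
  seg 6: down by d5 = -215/18 → (-49/6, 407/36)
  seg 7: left by d7 = 327/4 → (-1079/12, 407/36)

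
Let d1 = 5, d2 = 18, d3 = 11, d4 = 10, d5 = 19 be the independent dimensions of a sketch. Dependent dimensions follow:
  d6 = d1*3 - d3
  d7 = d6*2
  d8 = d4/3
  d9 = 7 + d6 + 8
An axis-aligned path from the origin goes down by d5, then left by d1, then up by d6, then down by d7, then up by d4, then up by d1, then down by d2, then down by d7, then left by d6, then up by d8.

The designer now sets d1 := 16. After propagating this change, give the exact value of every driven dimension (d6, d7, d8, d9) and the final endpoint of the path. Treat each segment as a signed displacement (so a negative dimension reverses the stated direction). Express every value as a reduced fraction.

Apply edit: d1 := 16
  d6 = d1*3 - d3 = 37
  d7 = d6*2 = 74
  d8 = d4/3 = 10/3
  d9 = 7 + d6 + 8 = 52
Walk from origin (0, 0):
  seg 1: down by d5 = 19 → (0, -19)
  seg 2: left by d1 = 16 → (-16, -19)
  seg 3: up by d6 = 37 → (-16, 18)
  seg 4: down by d7 = 74 → (-16, -56)
  seg 5: up by d4 = 10 → (-16, -46)
  seg 6: up by d1 = 16 → (-16, -30)
  seg 7: down by d2 = 18 → (-16, -48)
  seg 8: down by d7 = 74 → (-16, -122)
  seg 9: left by d6 = 37 → (-53, -122)
  seg 10: up by d8 = 10/3 → (-53, -356/3)

d6 = 37
d7 = 74
d8 = 10/3
d9 = 52
endpoint = (-53, -356/3)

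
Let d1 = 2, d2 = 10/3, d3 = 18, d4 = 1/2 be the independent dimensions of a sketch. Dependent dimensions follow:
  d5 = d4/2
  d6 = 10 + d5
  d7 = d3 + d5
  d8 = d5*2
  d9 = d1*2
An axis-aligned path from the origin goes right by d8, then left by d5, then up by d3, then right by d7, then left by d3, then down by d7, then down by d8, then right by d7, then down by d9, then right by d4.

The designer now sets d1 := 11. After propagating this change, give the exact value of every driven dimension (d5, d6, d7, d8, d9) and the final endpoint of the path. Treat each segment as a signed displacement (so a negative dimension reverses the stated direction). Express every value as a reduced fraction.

Apply edit: d1 := 11
  d5 = d4/2 = 1/4
  d6 = 10 + d5 = 41/4
  d7 = d3 + d5 = 73/4
  d8 = d5*2 = 1/2
  d9 = d1*2 = 22
Walk from origin (0, 0):
  seg 1: right by d8 = 1/2 → (1/2, 0)
  seg 2: left by d5 = 1/4 → (1/4, 0)
  seg 3: up by d3 = 18 → (1/4, 18)
  seg 4: right by d7 = 73/4 → (37/2, 18)
  seg 5: left by d3 = 18 → (1/2, 18)
  seg 6: down by d7 = 73/4 → (1/2, -1/4)
  seg 7: down by d8 = 1/2 → (1/2, -3/4)
  seg 8: right by d7 = 73/4 → (75/4, -3/4)
  seg 9: down by d9 = 22 → (75/4, -91/4)
  seg 10: right by d4 = 1/2 → (77/4, -91/4)

d5 = 1/4
d6 = 41/4
d7 = 73/4
d8 = 1/2
d9 = 22
endpoint = (77/4, -91/4)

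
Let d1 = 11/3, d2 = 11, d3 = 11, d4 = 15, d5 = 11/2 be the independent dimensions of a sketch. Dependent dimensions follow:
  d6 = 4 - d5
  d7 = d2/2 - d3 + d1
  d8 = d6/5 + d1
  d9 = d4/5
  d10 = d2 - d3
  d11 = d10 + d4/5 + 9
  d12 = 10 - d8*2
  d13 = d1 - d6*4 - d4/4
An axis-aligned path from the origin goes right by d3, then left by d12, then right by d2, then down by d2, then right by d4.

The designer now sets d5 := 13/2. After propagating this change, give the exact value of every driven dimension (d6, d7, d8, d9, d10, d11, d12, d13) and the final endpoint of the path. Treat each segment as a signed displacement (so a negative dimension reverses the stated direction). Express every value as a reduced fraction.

Apply edit: d5 := 13/2
  d6 = 4 - d5 = -5/2
  d7 = d2/2 - d3 + d1 = -11/6
  d8 = d6/5 + d1 = 19/6
  d9 = d4/5 = 3
  d10 = d2 - d3 = 0
  d11 = d10 + d4/5 + 9 = 12
  d12 = 10 - d8*2 = 11/3
  d13 = d1 - d6*4 - d4/4 = 119/12
Walk from origin (0, 0):
  seg 1: right by d3 = 11 → (11, 0)
  seg 2: left by d12 = 11/3 → (22/3, 0)
  seg 3: right by d2 = 11 → (55/3, 0)
  seg 4: down by d2 = 11 → (55/3, -11)
  seg 5: right by d4 = 15 → (100/3, -11)

d6 = -5/2
d7 = -11/6
d8 = 19/6
d9 = 3
d10 = 0
d11 = 12
d12 = 11/3
d13 = 119/12
endpoint = (100/3, -11)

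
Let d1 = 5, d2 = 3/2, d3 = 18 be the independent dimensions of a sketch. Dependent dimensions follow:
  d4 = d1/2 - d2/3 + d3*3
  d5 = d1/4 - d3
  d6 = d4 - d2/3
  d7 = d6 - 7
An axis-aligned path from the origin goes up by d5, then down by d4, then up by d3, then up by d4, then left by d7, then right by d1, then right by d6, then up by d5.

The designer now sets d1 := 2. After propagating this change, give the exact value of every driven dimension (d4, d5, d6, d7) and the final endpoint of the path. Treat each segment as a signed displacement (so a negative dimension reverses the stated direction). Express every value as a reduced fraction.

d4 = 109/2
d5 = -35/2
d6 = 54
d7 = 47
endpoint = (9, -17)

Apply edit: d1 := 2
  d4 = d1/2 - d2/3 + d3*3 = 109/2
  d5 = d1/4 - d3 = -35/2
  d6 = d4 - d2/3 = 54
  d7 = d6 - 7 = 47
Walk from origin (0, 0):
  seg 1: up by d5 = -35/2 → (0, -35/2)
  seg 2: down by d4 = 109/2 → (0, -72)
  seg 3: up by d3 = 18 → (0, -54)
  seg 4: up by d4 = 109/2 → (0, 1/2)
  seg 5: left by d7 = 47 → (-47, 1/2)
  seg 6: right by d1 = 2 → (-45, 1/2)
  seg 7: right by d6 = 54 → (9, 1/2)
  seg 8: up by d5 = -35/2 → (9, -17)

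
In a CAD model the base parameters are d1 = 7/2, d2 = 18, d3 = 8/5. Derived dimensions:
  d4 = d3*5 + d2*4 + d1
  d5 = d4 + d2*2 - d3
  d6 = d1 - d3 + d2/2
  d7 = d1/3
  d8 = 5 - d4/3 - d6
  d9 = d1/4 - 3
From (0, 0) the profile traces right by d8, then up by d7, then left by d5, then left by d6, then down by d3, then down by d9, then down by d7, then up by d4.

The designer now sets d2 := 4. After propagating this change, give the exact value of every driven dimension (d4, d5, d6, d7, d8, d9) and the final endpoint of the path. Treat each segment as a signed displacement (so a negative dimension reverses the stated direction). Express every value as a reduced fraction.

d4 = 55/2
d5 = 339/10
d6 = 39/10
d7 = 7/6
d8 = -121/15
d9 = -17/8
endpoint = (-688/15, 1121/40)

Apply edit: d2 := 4
  d4 = d3*5 + d2*4 + d1 = 55/2
  d5 = d4 + d2*2 - d3 = 339/10
  d6 = d1 - d3 + d2/2 = 39/10
  d7 = d1/3 = 7/6
  d8 = 5 - d4/3 - d6 = -121/15
  d9 = d1/4 - 3 = -17/8
Walk from origin (0, 0):
  seg 1: right by d8 = -121/15 → (-121/15, 0)
  seg 2: up by d7 = 7/6 → (-121/15, 7/6)
  seg 3: left by d5 = 339/10 → (-1259/30, 7/6)
  seg 4: left by d6 = 39/10 → (-688/15, 7/6)
  seg 5: down by d3 = 8/5 → (-688/15, -13/30)
  seg 6: down by d9 = -17/8 → (-688/15, 203/120)
  seg 7: down by d7 = 7/6 → (-688/15, 21/40)
  seg 8: up by d4 = 55/2 → (-688/15, 1121/40)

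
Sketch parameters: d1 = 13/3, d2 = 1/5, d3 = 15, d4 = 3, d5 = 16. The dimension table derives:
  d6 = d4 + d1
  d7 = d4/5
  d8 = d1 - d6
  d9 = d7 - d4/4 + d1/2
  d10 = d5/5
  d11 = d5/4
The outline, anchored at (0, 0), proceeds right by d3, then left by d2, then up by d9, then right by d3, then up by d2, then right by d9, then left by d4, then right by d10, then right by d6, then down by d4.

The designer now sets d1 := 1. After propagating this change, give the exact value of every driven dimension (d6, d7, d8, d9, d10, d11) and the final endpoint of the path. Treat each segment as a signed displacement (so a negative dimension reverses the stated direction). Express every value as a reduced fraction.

Apply edit: d1 := 1
  d6 = d4 + d1 = 4
  d7 = d4/5 = 3/5
  d8 = d1 - d6 = -3
  d9 = d7 - d4/4 + d1/2 = 7/20
  d10 = d5/5 = 16/5
  d11 = d5/4 = 4
Walk from origin (0, 0):
  seg 1: right by d3 = 15 → (15, 0)
  seg 2: left by d2 = 1/5 → (74/5, 0)
  seg 3: up by d9 = 7/20 → (74/5, 7/20)
  seg 4: right by d3 = 15 → (149/5, 7/20)
  seg 5: up by d2 = 1/5 → (149/5, 11/20)
  seg 6: right by d9 = 7/20 → (603/20, 11/20)
  seg 7: left by d4 = 3 → (543/20, 11/20)
  seg 8: right by d10 = 16/5 → (607/20, 11/20)
  seg 9: right by d6 = 4 → (687/20, 11/20)
  seg 10: down by d4 = 3 → (687/20, -49/20)

d6 = 4
d7 = 3/5
d8 = -3
d9 = 7/20
d10 = 16/5
d11 = 4
endpoint = (687/20, -49/20)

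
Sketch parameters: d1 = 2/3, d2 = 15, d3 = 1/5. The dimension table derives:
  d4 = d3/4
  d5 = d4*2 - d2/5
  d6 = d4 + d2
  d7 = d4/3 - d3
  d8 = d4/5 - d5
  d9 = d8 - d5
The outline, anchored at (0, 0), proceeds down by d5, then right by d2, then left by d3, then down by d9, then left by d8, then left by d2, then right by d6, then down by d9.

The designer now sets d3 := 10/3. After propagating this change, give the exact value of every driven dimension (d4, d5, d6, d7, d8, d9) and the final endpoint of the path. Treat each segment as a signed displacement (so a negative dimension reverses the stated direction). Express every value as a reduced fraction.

Apply edit: d3 := 10/3
  d4 = d3/4 = 5/6
  d5 = d4*2 - d2/5 = -4/3
  d6 = d4 + d2 = 95/6
  d7 = d4/3 - d3 = -55/18
  d8 = d4/5 - d5 = 3/2
  d9 = d8 - d5 = 17/6
Walk from origin (0, 0):
  seg 1: down by d5 = -4/3 → (0, 4/3)
  seg 2: right by d2 = 15 → (15, 4/3)
  seg 3: left by d3 = 10/3 → (35/3, 4/3)
  seg 4: down by d9 = 17/6 → (35/3, -3/2)
  seg 5: left by d8 = 3/2 → (61/6, -3/2)
  seg 6: left by d2 = 15 → (-29/6, -3/2)
  seg 7: right by d6 = 95/6 → (11, -3/2)
  seg 8: down by d9 = 17/6 → (11, -13/3)

d4 = 5/6
d5 = -4/3
d6 = 95/6
d7 = -55/18
d8 = 3/2
d9 = 17/6
endpoint = (11, -13/3)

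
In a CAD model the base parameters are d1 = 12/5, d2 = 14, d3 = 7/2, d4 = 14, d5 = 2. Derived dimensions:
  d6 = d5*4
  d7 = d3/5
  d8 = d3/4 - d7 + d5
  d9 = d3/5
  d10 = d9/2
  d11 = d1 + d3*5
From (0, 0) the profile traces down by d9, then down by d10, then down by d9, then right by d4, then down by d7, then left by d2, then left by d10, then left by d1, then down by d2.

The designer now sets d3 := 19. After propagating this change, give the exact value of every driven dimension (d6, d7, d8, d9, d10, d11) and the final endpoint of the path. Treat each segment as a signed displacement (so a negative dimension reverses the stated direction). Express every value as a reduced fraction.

Apply edit: d3 := 19
  d6 = d5*4 = 8
  d7 = d3/5 = 19/5
  d8 = d3/4 - d7 + d5 = 59/20
  d9 = d3/5 = 19/5
  d10 = d9/2 = 19/10
  d11 = d1 + d3*5 = 487/5
Walk from origin (0, 0):
  seg 1: down by d9 = 19/5 → (0, -19/5)
  seg 2: down by d10 = 19/10 → (0, -57/10)
  seg 3: down by d9 = 19/5 → (0, -19/2)
  seg 4: right by d4 = 14 → (14, -19/2)
  seg 5: down by d7 = 19/5 → (14, -133/10)
  seg 6: left by d2 = 14 → (0, -133/10)
  seg 7: left by d10 = 19/10 → (-19/10, -133/10)
  seg 8: left by d1 = 12/5 → (-43/10, -133/10)
  seg 9: down by d2 = 14 → (-43/10, -273/10)

d6 = 8
d7 = 19/5
d8 = 59/20
d9 = 19/5
d10 = 19/10
d11 = 487/5
endpoint = (-43/10, -273/10)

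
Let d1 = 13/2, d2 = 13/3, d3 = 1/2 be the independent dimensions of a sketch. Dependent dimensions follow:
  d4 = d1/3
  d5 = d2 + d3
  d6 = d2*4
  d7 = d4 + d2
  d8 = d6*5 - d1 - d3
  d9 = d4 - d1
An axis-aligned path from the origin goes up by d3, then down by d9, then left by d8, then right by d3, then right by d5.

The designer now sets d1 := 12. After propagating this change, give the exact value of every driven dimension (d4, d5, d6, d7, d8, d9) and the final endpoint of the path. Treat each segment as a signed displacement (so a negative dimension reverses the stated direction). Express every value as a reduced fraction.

Apply edit: d1 := 12
  d4 = d1/3 = 4
  d5 = d2 + d3 = 29/6
  d6 = d2*4 = 52/3
  d7 = d4 + d2 = 25/3
  d8 = d6*5 - d1 - d3 = 445/6
  d9 = d4 - d1 = -8
Walk from origin (0, 0):
  seg 1: up by d3 = 1/2 → (0, 1/2)
  seg 2: down by d9 = -8 → (0, 17/2)
  seg 3: left by d8 = 445/6 → (-445/6, 17/2)
  seg 4: right by d3 = 1/2 → (-221/3, 17/2)
  seg 5: right by d5 = 29/6 → (-413/6, 17/2)

d4 = 4
d5 = 29/6
d6 = 52/3
d7 = 25/3
d8 = 445/6
d9 = -8
endpoint = (-413/6, 17/2)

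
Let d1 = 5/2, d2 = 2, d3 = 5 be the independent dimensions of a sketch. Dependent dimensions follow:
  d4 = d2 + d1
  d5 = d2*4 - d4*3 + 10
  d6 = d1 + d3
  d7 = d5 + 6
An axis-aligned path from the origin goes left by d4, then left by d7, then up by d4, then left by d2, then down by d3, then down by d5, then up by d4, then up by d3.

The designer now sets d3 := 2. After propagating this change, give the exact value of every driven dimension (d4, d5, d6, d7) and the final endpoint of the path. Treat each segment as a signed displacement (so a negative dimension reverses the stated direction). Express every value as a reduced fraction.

d4 = 9/2
d5 = 9/2
d6 = 9/2
d7 = 21/2
endpoint = (-17, 9/2)

Apply edit: d3 := 2
  d4 = d2 + d1 = 9/2
  d5 = d2*4 - d4*3 + 10 = 9/2
  d6 = d1 + d3 = 9/2
  d7 = d5 + 6 = 21/2
Walk from origin (0, 0):
  seg 1: left by d4 = 9/2 → (-9/2, 0)
  seg 2: left by d7 = 21/2 → (-15, 0)
  seg 3: up by d4 = 9/2 → (-15, 9/2)
  seg 4: left by d2 = 2 → (-17, 9/2)
  seg 5: down by d3 = 2 → (-17, 5/2)
  seg 6: down by d5 = 9/2 → (-17, -2)
  seg 7: up by d4 = 9/2 → (-17, 5/2)
  seg 8: up by d3 = 2 → (-17, 9/2)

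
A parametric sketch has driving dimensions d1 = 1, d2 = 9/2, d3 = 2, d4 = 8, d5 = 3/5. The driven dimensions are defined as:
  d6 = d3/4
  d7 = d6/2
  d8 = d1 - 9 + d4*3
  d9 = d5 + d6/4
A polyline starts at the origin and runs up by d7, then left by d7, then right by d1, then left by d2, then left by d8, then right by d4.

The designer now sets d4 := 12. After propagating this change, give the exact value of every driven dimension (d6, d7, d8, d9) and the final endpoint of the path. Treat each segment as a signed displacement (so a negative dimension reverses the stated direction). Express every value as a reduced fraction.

Apply edit: d4 := 12
  d6 = d3/4 = 1/2
  d7 = d6/2 = 1/4
  d8 = d1 - 9 + d4*3 = 28
  d9 = d5 + d6/4 = 29/40
Walk from origin (0, 0):
  seg 1: up by d7 = 1/4 → (0, 1/4)
  seg 2: left by d7 = 1/4 → (-1/4, 1/4)
  seg 3: right by d1 = 1 → (3/4, 1/4)
  seg 4: left by d2 = 9/2 → (-15/4, 1/4)
  seg 5: left by d8 = 28 → (-127/4, 1/4)
  seg 6: right by d4 = 12 → (-79/4, 1/4)

d6 = 1/2
d7 = 1/4
d8 = 28
d9 = 29/40
endpoint = (-79/4, 1/4)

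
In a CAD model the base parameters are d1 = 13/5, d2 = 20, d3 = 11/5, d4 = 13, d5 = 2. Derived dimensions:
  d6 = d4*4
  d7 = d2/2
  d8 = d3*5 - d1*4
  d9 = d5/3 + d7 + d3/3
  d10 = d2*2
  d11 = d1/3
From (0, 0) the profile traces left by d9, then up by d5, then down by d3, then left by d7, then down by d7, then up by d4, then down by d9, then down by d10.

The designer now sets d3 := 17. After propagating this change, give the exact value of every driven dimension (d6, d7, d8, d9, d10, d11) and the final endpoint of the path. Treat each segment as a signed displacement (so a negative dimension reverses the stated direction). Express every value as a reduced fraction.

d6 = 52
d7 = 10
d8 = 373/5
d9 = 49/3
d10 = 40
d11 = 13/15
endpoint = (-79/3, -205/3)

Apply edit: d3 := 17
  d6 = d4*4 = 52
  d7 = d2/2 = 10
  d8 = d3*5 - d1*4 = 373/5
  d9 = d5/3 + d7 + d3/3 = 49/3
  d10 = d2*2 = 40
  d11 = d1/3 = 13/15
Walk from origin (0, 0):
  seg 1: left by d9 = 49/3 → (-49/3, 0)
  seg 2: up by d5 = 2 → (-49/3, 2)
  seg 3: down by d3 = 17 → (-49/3, -15)
  seg 4: left by d7 = 10 → (-79/3, -15)
  seg 5: down by d7 = 10 → (-79/3, -25)
  seg 6: up by d4 = 13 → (-79/3, -12)
  seg 7: down by d9 = 49/3 → (-79/3, -85/3)
  seg 8: down by d10 = 40 → (-79/3, -205/3)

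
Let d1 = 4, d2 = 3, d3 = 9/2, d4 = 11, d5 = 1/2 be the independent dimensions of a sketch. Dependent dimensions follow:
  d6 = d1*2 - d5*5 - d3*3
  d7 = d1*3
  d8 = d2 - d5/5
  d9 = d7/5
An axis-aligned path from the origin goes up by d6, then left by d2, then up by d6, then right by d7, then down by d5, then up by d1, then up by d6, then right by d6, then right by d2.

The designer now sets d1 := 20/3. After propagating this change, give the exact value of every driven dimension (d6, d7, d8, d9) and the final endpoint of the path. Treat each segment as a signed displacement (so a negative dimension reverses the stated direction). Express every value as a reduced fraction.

d6 = -8/3
d7 = 20
d8 = 29/10
d9 = 4
endpoint = (52/3, -11/6)

Apply edit: d1 := 20/3
  d6 = d1*2 - d5*5 - d3*3 = -8/3
  d7 = d1*3 = 20
  d8 = d2 - d5/5 = 29/10
  d9 = d7/5 = 4
Walk from origin (0, 0):
  seg 1: up by d6 = -8/3 → (0, -8/3)
  seg 2: left by d2 = 3 → (-3, -8/3)
  seg 3: up by d6 = -8/3 → (-3, -16/3)
  seg 4: right by d7 = 20 → (17, -16/3)
  seg 5: down by d5 = 1/2 → (17, -35/6)
  seg 6: up by d1 = 20/3 → (17, 5/6)
  seg 7: up by d6 = -8/3 → (17, -11/6)
  seg 8: right by d6 = -8/3 → (43/3, -11/6)
  seg 9: right by d2 = 3 → (52/3, -11/6)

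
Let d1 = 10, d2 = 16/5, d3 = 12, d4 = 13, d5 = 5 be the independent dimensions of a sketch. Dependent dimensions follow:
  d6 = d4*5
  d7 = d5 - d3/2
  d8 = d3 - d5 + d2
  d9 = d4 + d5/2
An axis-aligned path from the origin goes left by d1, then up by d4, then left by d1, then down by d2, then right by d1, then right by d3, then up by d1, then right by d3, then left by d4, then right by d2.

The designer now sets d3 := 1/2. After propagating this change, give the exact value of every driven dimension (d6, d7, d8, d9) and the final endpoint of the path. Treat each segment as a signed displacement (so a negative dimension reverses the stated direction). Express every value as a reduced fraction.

Apply edit: d3 := 1/2
  d6 = d4*5 = 65
  d7 = d5 - d3/2 = 19/4
  d8 = d3 - d5 + d2 = -13/10
  d9 = d4 + d5/2 = 31/2
Walk from origin (0, 0):
  seg 1: left by d1 = 10 → (-10, 0)
  seg 2: up by d4 = 13 → (-10, 13)
  seg 3: left by d1 = 10 → (-20, 13)
  seg 4: down by d2 = 16/5 → (-20, 49/5)
  seg 5: right by d1 = 10 → (-10, 49/5)
  seg 6: right by d3 = 1/2 → (-19/2, 49/5)
  seg 7: up by d1 = 10 → (-19/2, 99/5)
  seg 8: right by d3 = 1/2 → (-9, 99/5)
  seg 9: left by d4 = 13 → (-22, 99/5)
  seg 10: right by d2 = 16/5 → (-94/5, 99/5)

d6 = 65
d7 = 19/4
d8 = -13/10
d9 = 31/2
endpoint = (-94/5, 99/5)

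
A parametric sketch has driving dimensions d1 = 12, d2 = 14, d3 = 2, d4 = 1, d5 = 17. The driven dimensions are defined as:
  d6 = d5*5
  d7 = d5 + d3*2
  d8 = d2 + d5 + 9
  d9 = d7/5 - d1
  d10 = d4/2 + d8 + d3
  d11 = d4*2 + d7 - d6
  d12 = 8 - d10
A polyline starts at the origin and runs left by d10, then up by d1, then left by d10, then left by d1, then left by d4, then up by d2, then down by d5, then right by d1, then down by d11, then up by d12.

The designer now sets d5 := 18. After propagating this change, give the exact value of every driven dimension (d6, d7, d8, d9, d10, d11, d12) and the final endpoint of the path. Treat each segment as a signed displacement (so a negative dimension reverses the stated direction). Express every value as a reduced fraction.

d6 = 90
d7 = 22
d8 = 41
d9 = -38/5
d10 = 87/2
d11 = -66
d12 = -71/2
endpoint = (-88, 77/2)

Apply edit: d5 := 18
  d6 = d5*5 = 90
  d7 = d5 + d3*2 = 22
  d8 = d2 + d5 + 9 = 41
  d9 = d7/5 - d1 = -38/5
  d10 = d4/2 + d8 + d3 = 87/2
  d11 = d4*2 + d7 - d6 = -66
  d12 = 8 - d10 = -71/2
Walk from origin (0, 0):
  seg 1: left by d10 = 87/2 → (-87/2, 0)
  seg 2: up by d1 = 12 → (-87/2, 12)
  seg 3: left by d10 = 87/2 → (-87, 12)
  seg 4: left by d1 = 12 → (-99, 12)
  seg 5: left by d4 = 1 → (-100, 12)
  seg 6: up by d2 = 14 → (-100, 26)
  seg 7: down by d5 = 18 → (-100, 8)
  seg 8: right by d1 = 12 → (-88, 8)
  seg 9: down by d11 = -66 → (-88, 74)
  seg 10: up by d12 = -71/2 → (-88, 77/2)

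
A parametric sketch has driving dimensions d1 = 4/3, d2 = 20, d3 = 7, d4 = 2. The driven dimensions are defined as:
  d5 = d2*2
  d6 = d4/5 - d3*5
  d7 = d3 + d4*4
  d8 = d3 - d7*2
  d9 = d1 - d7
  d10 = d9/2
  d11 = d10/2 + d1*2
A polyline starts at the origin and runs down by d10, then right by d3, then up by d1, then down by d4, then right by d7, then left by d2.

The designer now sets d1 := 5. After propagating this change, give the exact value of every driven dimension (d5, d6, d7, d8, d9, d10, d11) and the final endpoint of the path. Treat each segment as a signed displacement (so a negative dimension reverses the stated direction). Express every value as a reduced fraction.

Apply edit: d1 := 5
  d5 = d2*2 = 40
  d6 = d4/5 - d3*5 = -173/5
  d7 = d3 + d4*4 = 15
  d8 = d3 - d7*2 = -23
  d9 = d1 - d7 = -10
  d10 = d9/2 = -5
  d11 = d10/2 + d1*2 = 15/2
Walk from origin (0, 0):
  seg 1: down by d10 = -5 → (0, 5)
  seg 2: right by d3 = 7 → (7, 5)
  seg 3: up by d1 = 5 → (7, 10)
  seg 4: down by d4 = 2 → (7, 8)
  seg 5: right by d7 = 15 → (22, 8)
  seg 6: left by d2 = 20 → (2, 8)

d5 = 40
d6 = -173/5
d7 = 15
d8 = -23
d9 = -10
d10 = -5
d11 = 15/2
endpoint = (2, 8)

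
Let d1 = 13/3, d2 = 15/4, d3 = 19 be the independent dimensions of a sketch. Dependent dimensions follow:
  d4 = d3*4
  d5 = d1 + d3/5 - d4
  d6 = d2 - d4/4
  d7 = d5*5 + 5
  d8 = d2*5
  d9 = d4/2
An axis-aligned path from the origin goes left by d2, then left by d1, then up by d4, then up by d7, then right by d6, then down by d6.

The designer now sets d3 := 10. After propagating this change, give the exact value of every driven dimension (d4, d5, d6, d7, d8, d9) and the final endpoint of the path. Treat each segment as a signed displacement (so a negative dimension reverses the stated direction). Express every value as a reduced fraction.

d4 = 40
d5 = -101/3
d6 = -25/4
d7 = -490/3
d8 = 75/4
d9 = 20
endpoint = (-43/3, -1405/12)

Apply edit: d3 := 10
  d4 = d3*4 = 40
  d5 = d1 + d3/5 - d4 = -101/3
  d6 = d2 - d4/4 = -25/4
  d7 = d5*5 + 5 = -490/3
  d8 = d2*5 = 75/4
  d9 = d4/2 = 20
Walk from origin (0, 0):
  seg 1: left by d2 = 15/4 → (-15/4, 0)
  seg 2: left by d1 = 13/3 → (-97/12, 0)
  seg 3: up by d4 = 40 → (-97/12, 40)
  seg 4: up by d7 = -490/3 → (-97/12, -370/3)
  seg 5: right by d6 = -25/4 → (-43/3, -370/3)
  seg 6: down by d6 = -25/4 → (-43/3, -1405/12)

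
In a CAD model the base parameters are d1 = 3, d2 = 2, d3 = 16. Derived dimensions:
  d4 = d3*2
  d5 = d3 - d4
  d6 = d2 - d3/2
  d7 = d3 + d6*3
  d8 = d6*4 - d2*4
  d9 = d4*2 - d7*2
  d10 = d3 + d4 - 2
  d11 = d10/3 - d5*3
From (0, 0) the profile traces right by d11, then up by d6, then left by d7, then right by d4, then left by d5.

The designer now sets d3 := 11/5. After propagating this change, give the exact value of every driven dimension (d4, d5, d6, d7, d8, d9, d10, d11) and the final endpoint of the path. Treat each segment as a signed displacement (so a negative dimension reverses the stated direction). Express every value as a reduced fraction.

d4 = 22/5
d5 = -11/5
d6 = 9/10
d7 = 49/10
d8 = -22/5
d9 = -1
d10 = 23/5
d11 = 122/15
endpoint = (59/6, 9/10)

Apply edit: d3 := 11/5
  d4 = d3*2 = 22/5
  d5 = d3 - d4 = -11/5
  d6 = d2 - d3/2 = 9/10
  d7 = d3 + d6*3 = 49/10
  d8 = d6*4 - d2*4 = -22/5
  d9 = d4*2 - d7*2 = -1
  d10 = d3 + d4 - 2 = 23/5
  d11 = d10/3 - d5*3 = 122/15
Walk from origin (0, 0):
  seg 1: right by d11 = 122/15 → (122/15, 0)
  seg 2: up by d6 = 9/10 → (122/15, 9/10)
  seg 3: left by d7 = 49/10 → (97/30, 9/10)
  seg 4: right by d4 = 22/5 → (229/30, 9/10)
  seg 5: left by d5 = -11/5 → (59/6, 9/10)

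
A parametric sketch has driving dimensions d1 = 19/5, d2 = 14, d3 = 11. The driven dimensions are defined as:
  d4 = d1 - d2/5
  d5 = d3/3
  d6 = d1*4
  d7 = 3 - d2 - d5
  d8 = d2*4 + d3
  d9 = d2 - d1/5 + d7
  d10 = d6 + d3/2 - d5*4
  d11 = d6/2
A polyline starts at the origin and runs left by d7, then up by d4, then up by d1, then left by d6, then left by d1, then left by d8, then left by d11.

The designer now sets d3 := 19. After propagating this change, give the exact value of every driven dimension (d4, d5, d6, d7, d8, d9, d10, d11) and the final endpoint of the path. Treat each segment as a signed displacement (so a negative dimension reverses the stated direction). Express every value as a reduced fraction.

d4 = 1
d5 = 19/3
d6 = 76/5
d7 = -52/3
d8 = 75
d9 = -307/75
d10 = -19/30
d11 = 38/5
endpoint = (-1264/15, 24/5)

Apply edit: d3 := 19
  d4 = d1 - d2/5 = 1
  d5 = d3/3 = 19/3
  d6 = d1*4 = 76/5
  d7 = 3 - d2 - d5 = -52/3
  d8 = d2*4 + d3 = 75
  d9 = d2 - d1/5 + d7 = -307/75
  d10 = d6 + d3/2 - d5*4 = -19/30
  d11 = d6/2 = 38/5
Walk from origin (0, 0):
  seg 1: left by d7 = -52/3 → (52/3, 0)
  seg 2: up by d4 = 1 → (52/3, 1)
  seg 3: up by d1 = 19/5 → (52/3, 24/5)
  seg 4: left by d6 = 76/5 → (32/15, 24/5)
  seg 5: left by d1 = 19/5 → (-5/3, 24/5)
  seg 6: left by d8 = 75 → (-230/3, 24/5)
  seg 7: left by d11 = 38/5 → (-1264/15, 24/5)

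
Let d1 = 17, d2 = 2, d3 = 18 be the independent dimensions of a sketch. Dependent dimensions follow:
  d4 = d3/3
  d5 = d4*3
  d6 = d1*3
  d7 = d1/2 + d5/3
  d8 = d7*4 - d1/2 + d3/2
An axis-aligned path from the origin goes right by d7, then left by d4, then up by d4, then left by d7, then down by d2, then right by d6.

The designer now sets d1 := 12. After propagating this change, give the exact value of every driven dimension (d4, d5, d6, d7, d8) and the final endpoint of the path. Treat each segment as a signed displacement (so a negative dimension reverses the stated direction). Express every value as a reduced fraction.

Apply edit: d1 := 12
  d4 = d3/3 = 6
  d5 = d4*3 = 18
  d6 = d1*3 = 36
  d7 = d1/2 + d5/3 = 12
  d8 = d7*4 - d1/2 + d3/2 = 51
Walk from origin (0, 0):
  seg 1: right by d7 = 12 → (12, 0)
  seg 2: left by d4 = 6 → (6, 0)
  seg 3: up by d4 = 6 → (6, 6)
  seg 4: left by d7 = 12 → (-6, 6)
  seg 5: down by d2 = 2 → (-6, 4)
  seg 6: right by d6 = 36 → (30, 4)

d4 = 6
d5 = 18
d6 = 36
d7 = 12
d8 = 51
endpoint = (30, 4)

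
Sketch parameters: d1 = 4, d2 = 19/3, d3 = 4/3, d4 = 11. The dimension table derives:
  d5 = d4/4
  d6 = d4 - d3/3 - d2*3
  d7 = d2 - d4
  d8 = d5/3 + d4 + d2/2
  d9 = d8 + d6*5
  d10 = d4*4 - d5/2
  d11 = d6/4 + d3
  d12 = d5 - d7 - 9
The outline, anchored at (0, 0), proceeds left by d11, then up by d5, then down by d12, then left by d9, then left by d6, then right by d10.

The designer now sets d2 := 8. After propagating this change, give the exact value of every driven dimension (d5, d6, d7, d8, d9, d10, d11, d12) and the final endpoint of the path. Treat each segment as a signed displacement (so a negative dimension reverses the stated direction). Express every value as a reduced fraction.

d5 = 11/4
d6 = -121/9
d7 = -3
d8 = 191/12
d9 = -1847/36
d10 = 341/8
d11 = -73/36
d12 = -13/4
endpoint = (7877/72, 6)

Apply edit: d2 := 8
  d5 = d4/4 = 11/4
  d6 = d4 - d3/3 - d2*3 = -121/9
  d7 = d2 - d4 = -3
  d8 = d5/3 + d4 + d2/2 = 191/12
  d9 = d8 + d6*5 = -1847/36
  d10 = d4*4 - d5/2 = 341/8
  d11 = d6/4 + d3 = -73/36
  d12 = d5 - d7 - 9 = -13/4
Walk from origin (0, 0):
  seg 1: left by d11 = -73/36 → (73/36, 0)
  seg 2: up by d5 = 11/4 → (73/36, 11/4)
  seg 3: down by d12 = -13/4 → (73/36, 6)
  seg 4: left by d9 = -1847/36 → (160/3, 6)
  seg 5: left by d6 = -121/9 → (601/9, 6)
  seg 6: right by d10 = 341/8 → (7877/72, 6)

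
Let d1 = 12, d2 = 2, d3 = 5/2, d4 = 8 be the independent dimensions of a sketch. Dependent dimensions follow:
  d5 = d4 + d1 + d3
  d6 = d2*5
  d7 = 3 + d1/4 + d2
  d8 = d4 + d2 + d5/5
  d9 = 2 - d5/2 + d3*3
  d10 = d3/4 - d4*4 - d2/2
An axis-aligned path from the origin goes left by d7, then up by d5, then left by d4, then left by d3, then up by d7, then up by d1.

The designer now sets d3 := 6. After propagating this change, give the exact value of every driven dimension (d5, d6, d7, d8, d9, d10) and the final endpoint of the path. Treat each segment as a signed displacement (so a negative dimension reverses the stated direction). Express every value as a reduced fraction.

d5 = 26
d6 = 10
d7 = 8
d8 = 76/5
d9 = 7
d10 = -63/2
endpoint = (-22, 46)

Apply edit: d3 := 6
  d5 = d4 + d1 + d3 = 26
  d6 = d2*5 = 10
  d7 = 3 + d1/4 + d2 = 8
  d8 = d4 + d2 + d5/5 = 76/5
  d9 = 2 - d5/2 + d3*3 = 7
  d10 = d3/4 - d4*4 - d2/2 = -63/2
Walk from origin (0, 0):
  seg 1: left by d7 = 8 → (-8, 0)
  seg 2: up by d5 = 26 → (-8, 26)
  seg 3: left by d4 = 8 → (-16, 26)
  seg 4: left by d3 = 6 → (-22, 26)
  seg 5: up by d7 = 8 → (-22, 34)
  seg 6: up by d1 = 12 → (-22, 46)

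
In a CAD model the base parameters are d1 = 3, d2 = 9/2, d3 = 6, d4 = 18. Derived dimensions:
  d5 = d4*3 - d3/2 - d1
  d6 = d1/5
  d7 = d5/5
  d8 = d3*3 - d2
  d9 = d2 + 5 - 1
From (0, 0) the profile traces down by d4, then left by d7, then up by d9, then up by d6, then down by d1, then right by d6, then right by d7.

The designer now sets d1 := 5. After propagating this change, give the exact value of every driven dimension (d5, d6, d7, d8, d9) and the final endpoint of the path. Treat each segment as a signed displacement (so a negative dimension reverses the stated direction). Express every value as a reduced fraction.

Apply edit: d1 := 5
  d5 = d4*3 - d3/2 - d1 = 46
  d6 = d1/5 = 1
  d7 = d5/5 = 46/5
  d8 = d3*3 - d2 = 27/2
  d9 = d2 + 5 - 1 = 17/2
Walk from origin (0, 0):
  seg 1: down by d4 = 18 → (0, -18)
  seg 2: left by d7 = 46/5 → (-46/5, -18)
  seg 3: up by d9 = 17/2 → (-46/5, -19/2)
  seg 4: up by d6 = 1 → (-46/5, -17/2)
  seg 5: down by d1 = 5 → (-46/5, -27/2)
  seg 6: right by d6 = 1 → (-41/5, -27/2)
  seg 7: right by d7 = 46/5 → (1, -27/2)

d5 = 46
d6 = 1
d7 = 46/5
d8 = 27/2
d9 = 17/2
endpoint = (1, -27/2)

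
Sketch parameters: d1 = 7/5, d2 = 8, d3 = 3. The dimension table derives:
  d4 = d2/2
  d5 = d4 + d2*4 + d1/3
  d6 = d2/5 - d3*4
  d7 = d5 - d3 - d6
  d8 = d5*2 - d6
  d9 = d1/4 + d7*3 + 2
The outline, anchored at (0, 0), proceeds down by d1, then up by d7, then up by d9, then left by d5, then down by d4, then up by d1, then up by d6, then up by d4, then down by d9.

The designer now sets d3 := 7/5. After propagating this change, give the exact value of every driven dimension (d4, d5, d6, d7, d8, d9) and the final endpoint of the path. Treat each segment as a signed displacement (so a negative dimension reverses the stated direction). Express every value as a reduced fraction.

d4 = 4
d5 = 547/15
d6 = -4
d7 = 586/15
d8 = 1154/15
d9 = 2391/20
endpoint = (-547/15, 526/15)

Apply edit: d3 := 7/5
  d4 = d2/2 = 4
  d5 = d4 + d2*4 + d1/3 = 547/15
  d6 = d2/5 - d3*4 = -4
  d7 = d5 - d3 - d6 = 586/15
  d8 = d5*2 - d6 = 1154/15
  d9 = d1/4 + d7*3 + 2 = 2391/20
Walk from origin (0, 0):
  seg 1: down by d1 = 7/5 → (0, -7/5)
  seg 2: up by d7 = 586/15 → (0, 113/3)
  seg 3: up by d9 = 2391/20 → (0, 9433/60)
  seg 4: left by d5 = 547/15 → (-547/15, 9433/60)
  seg 5: down by d4 = 4 → (-547/15, 9193/60)
  seg 6: up by d1 = 7/5 → (-547/15, 9277/60)
  seg 7: up by d6 = -4 → (-547/15, 9037/60)
  seg 8: up by d4 = 4 → (-547/15, 9277/60)
  seg 9: down by d9 = 2391/20 → (-547/15, 526/15)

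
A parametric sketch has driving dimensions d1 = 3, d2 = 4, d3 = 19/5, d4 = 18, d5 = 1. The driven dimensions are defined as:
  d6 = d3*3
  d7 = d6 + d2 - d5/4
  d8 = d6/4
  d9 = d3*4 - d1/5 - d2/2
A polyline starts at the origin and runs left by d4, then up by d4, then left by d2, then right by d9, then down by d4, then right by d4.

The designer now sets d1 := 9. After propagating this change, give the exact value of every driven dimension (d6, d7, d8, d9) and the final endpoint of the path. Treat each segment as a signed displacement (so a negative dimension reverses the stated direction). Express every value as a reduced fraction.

d6 = 57/5
d7 = 303/20
d8 = 57/20
d9 = 57/5
endpoint = (37/5, 0)

Apply edit: d1 := 9
  d6 = d3*3 = 57/5
  d7 = d6 + d2 - d5/4 = 303/20
  d8 = d6/4 = 57/20
  d9 = d3*4 - d1/5 - d2/2 = 57/5
Walk from origin (0, 0):
  seg 1: left by d4 = 18 → (-18, 0)
  seg 2: up by d4 = 18 → (-18, 18)
  seg 3: left by d2 = 4 → (-22, 18)
  seg 4: right by d9 = 57/5 → (-53/5, 18)
  seg 5: down by d4 = 18 → (-53/5, 0)
  seg 6: right by d4 = 18 → (37/5, 0)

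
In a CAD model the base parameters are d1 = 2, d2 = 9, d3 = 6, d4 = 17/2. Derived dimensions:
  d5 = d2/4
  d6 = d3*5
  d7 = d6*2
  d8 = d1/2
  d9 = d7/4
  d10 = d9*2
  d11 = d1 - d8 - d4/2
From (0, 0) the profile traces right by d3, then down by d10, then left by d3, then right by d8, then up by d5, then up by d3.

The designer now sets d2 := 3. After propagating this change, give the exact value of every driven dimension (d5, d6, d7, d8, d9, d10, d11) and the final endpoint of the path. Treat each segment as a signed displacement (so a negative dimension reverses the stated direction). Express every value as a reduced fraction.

Apply edit: d2 := 3
  d5 = d2/4 = 3/4
  d6 = d3*5 = 30
  d7 = d6*2 = 60
  d8 = d1/2 = 1
  d9 = d7/4 = 15
  d10 = d9*2 = 30
  d11 = d1 - d8 - d4/2 = -13/4
Walk from origin (0, 0):
  seg 1: right by d3 = 6 → (6, 0)
  seg 2: down by d10 = 30 → (6, -30)
  seg 3: left by d3 = 6 → (0, -30)
  seg 4: right by d8 = 1 → (1, -30)
  seg 5: up by d5 = 3/4 → (1, -117/4)
  seg 6: up by d3 = 6 → (1, -93/4)

d5 = 3/4
d6 = 30
d7 = 60
d8 = 1
d9 = 15
d10 = 30
d11 = -13/4
endpoint = (1, -93/4)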